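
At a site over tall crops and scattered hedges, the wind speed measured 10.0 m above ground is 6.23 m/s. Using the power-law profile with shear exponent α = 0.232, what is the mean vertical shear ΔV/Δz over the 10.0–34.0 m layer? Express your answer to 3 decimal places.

Power law: V₂ = V₁ · (z₂/z₁)^α = 6.23 × (3.4000)^0.232 = 8.2754 m/s
ΔV/Δz = (8.2754 − 6.23)/(34.0 − 10.0) = 2.0454/24.0000 = 0.08523 m/s/m

0.085 m/s/m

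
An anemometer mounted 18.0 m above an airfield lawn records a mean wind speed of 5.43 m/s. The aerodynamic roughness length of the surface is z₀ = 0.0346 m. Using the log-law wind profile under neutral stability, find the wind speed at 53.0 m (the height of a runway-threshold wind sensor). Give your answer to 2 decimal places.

6.37 m/s

Log law: V(z) ∝ ln(z/z₀), so V₂/V₁ = ln(z₂/z₀) / ln(z₁/z₀).
ln(53.0/0.0346) = 7.3342, ln(18.0/0.0346) = 6.2543
V₂ = 5.43 × 7.3342/6.2543 = 5.43 × 1.1727 = 6.3676 m/s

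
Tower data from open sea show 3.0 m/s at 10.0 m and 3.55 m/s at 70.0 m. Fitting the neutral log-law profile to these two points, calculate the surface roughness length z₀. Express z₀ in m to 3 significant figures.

z₀ ≈ 0.000246 m

Log law: V(z) ∝ ln(z/z₀). With r = V₁/V₂ = 3.0/3.55 = 0.84507,
r · ln(z₂/z₀) = ln(z₁/z₀) ⇒ ln z₀ = (ln z₁ − r·ln z₂)/(1 − r)
ln z₀ = (2.30259 − 0.84507×4.24850) / 0.15493 = -8.3115
z₀ = exp(-8.3115) = 0.0002457 m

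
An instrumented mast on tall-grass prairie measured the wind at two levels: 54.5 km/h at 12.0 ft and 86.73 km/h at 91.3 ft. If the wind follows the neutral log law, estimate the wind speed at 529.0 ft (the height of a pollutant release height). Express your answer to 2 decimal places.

Log law: V ∝ ln(z/z₀). From the pair, with r = V₁/V₂ = 0.62839,
ln z₀ = (ln z₁ − r·ln z₂)/(1 − r) = (2.4849 − 0.62839×4.5142)/0.37161 = -0.9465 → z₀ = 0.3881 ft
V₃ = V₁ · ln(z₃/z₀)/ln(z₁/z₀) = 54.5 × 7.2175/3.4314 = 114.6334 km/h

114.63 km/h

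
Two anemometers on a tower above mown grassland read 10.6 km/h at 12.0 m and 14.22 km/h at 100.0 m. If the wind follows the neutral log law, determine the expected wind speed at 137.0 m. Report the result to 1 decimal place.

14.8 km/h

Log law: V ∝ ln(z/z₀). From the pair, with r = V₁/V₂ = 0.74543,
ln z₀ = (ln z₁ − r·ln z₂)/(1 − r) = (2.4849 − 0.74543×4.6052)/0.25457 = -3.7236 → z₀ = 0.02415 m
V₃ = V₁ · ln(z₃/z₀)/ln(z₁/z₀) = 10.6 × 8.6436/6.2085 = 14.7575 km/h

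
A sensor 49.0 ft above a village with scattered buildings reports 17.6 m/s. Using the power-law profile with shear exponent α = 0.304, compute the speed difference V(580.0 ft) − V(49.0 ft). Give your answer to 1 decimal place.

19.7 m/s

Power law: V₂ = V₁ · (z₂/z₁)^α = 17.6 × (11.8367)^0.304 = 37.3057 m/s
ΔV = 37.3057 − 17.6 = 19.7057 m/s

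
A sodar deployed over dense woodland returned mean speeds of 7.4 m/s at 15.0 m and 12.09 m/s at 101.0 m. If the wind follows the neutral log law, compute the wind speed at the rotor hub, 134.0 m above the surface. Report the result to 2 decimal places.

Log law: V ∝ ln(z/z₀). From the pair, with r = V₁/V₂ = 0.61208,
ln z₀ = (ln z₁ − r·ln z₂)/(1 − r) = (2.7081 − 0.61208×4.6151)/0.38792 = -0.3010 → z₀ = 0.7401 m
V₃ = V₁ · ln(z₃/z₀)/ln(z₁/z₀) = 7.4 × 5.1988/3.0090 = 12.7853 m/s

12.79 m/s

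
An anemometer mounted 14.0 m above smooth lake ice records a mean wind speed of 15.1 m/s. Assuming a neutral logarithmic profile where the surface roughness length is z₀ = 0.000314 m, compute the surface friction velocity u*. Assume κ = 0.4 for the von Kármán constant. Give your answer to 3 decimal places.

Log law: V(z) = (u*/κ) · ln(z/z₀) ⇒ u* = κ · V / ln(z/z₀)
u* = 0.4 × 15.1 / ln(14.0/0.000314) = 0.4 × 15.1 / 10.7052
   = 6.0400 / 10.7052 = 0.5642 m/s

u* ≈ 0.564 m/s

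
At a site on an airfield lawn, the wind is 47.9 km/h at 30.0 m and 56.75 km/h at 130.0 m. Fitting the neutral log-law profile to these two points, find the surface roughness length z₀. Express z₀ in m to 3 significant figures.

Log law: V(z) ∝ ln(z/z₀). With r = V₁/V₂ = 47.9/56.75 = 0.84405,
r · ln(z₂/z₀) = ln(z₁/z₀) ⇒ ln z₀ = (ln z₁ − r·ln z₂)/(1 − r)
ln z₀ = (3.40120 − 0.84405×4.86753) / 0.15595 = -4.5352
z₀ = exp(-4.5352) = 0.01072 m

z₀ ≈ 0.0107 m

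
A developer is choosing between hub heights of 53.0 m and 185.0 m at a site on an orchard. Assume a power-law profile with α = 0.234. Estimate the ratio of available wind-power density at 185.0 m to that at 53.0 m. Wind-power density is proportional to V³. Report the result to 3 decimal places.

2.405

Speed ratio: V_B/V_A = (z_B/z_A)^α = (185.0/53.0)^0.234 = (3.4906)^0.234 = 1.33979
Power-density ratio: P_B/P_A = (V_B/V_A)³ = (1.33979)³ = 2.40499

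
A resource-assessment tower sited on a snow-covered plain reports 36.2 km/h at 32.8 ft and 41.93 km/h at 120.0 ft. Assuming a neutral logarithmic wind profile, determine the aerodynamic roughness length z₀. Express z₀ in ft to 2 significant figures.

z₀ ≈ 0.0091 ft

Log law: V(z) ∝ ln(z/z₀). With r = V₁/V₂ = 36.2/41.93 = 0.86334,
r · ln(z₂/z₀) = ln(z₁/z₀) ⇒ ln z₀ = (ln z₁ − r·ln z₂)/(1 − r)
ln z₀ = (3.49043 − 0.86334×4.78749) / 0.13666 = -4.7039
z₀ = exp(-4.7039) = 0.009060 ft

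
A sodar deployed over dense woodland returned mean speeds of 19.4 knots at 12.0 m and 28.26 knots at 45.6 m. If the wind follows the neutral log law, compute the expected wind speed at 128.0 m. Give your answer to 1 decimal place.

Log law: V ∝ ln(z/z₀). From the pair, with r = V₁/V₂ = 0.68648,
ln z₀ = (ln z₁ − r·ln z₂)/(1 − r) = (2.4849 − 0.68648×3.8199)/0.31352 = -0.4382 → z₀ = 0.6452 m
V₃ = V₁ · ln(z₃/z₀)/ln(z₁/z₀) = 19.4 × 5.2903/2.9231 = 35.1099 knots

35.1 knots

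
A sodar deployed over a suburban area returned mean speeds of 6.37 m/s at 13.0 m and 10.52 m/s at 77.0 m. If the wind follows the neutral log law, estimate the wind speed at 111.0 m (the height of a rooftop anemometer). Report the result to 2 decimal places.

Log law: V ∝ ln(z/z₀). From the pair, with r = V₁/V₂ = 0.60551,
ln z₀ = (ln z₁ − r·ln z₂)/(1 − r) = (2.5649 − 0.60551×4.3438)/0.39449 = -0.1655 → z₀ = 0.8475 m
V₃ = V₁ · ln(z₃/z₀)/ln(z₁/z₀) = 6.37 × 4.8750/2.7304 = 11.3732 m/s

11.37 m/s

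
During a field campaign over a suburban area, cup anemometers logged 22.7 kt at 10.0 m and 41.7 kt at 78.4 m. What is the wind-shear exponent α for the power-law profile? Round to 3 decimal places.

α ≈ 0.295

Power law: V₂/V₁ = (z₂/z₁)^α ⇒ α = ln(V₂/V₁) / ln(z₂/z₁)
α = ln(41.7/22.7) / ln(78.4/10.0) = ln(1.8370) / ln(7.8400)
  = 0.60814 / 2.05924 = 0.29532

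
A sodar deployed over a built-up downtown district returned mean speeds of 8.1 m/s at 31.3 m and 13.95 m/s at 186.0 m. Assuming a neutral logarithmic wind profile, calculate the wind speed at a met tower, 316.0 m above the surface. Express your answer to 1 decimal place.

15.7 m/s

Log law: V ∝ ln(z/z₀). From the pair, with r = V₁/V₂ = 0.58065,
ln z₀ = (ln z₁ − r·ln z₂)/(1 − r) = (3.4436 − 0.58065×5.2257)/0.41935 = 0.9761 → z₀ = 2.654 m
V₃ = V₁ · ln(z₃/z₀)/ln(z₁/z₀) = 8.1 × 4.7797/2.4676 = 15.6898 m/s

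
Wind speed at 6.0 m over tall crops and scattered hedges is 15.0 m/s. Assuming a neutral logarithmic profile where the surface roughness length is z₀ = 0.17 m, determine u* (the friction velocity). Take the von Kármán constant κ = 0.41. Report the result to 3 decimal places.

Log law: V(z) = (u*/κ) · ln(z/z₀) ⇒ u* = κ · V / ln(z/z₀)
u* = 0.41 × 15.0 / ln(6.0/0.17) = 0.41 × 15.0 / 3.5637
   = 6.1500 / 3.5637 = 1.7257 m/s

u* ≈ 1.726 m/s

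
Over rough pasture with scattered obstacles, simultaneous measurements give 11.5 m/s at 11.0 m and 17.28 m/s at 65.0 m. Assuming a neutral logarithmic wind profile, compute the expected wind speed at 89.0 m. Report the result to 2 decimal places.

Log law: V ∝ ln(z/z₀). From the pair, with r = V₁/V₂ = 0.66551,
ln z₀ = (ln z₁ − r·ln z₂)/(1 − r) = (2.3979 − 0.66551×4.1744)/0.33449 = -1.1366 → z₀ = 0.3209 m
V₃ = V₁ · ln(z₃/z₀)/ln(z₁/z₀) = 11.5 × 5.6253/3.5345 = 18.3024 m/s

18.30 m/s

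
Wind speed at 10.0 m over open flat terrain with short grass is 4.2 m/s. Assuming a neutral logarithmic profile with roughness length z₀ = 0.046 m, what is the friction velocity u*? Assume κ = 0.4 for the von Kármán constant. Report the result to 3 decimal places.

Log law: V(z) = (u*/κ) · ln(z/z₀) ⇒ u* = κ · V / ln(z/z₀)
u* = 0.4 × 4.2 / ln(10.0/0.046) = 0.4 × 4.2 / 5.3817
   = 1.6800 / 5.3817 = 0.3122 m/s

u* ≈ 0.312 m/s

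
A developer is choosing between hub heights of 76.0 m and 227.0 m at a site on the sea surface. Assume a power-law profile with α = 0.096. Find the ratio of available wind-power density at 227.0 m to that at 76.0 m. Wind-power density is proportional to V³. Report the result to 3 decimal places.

Speed ratio: V_B/V_A = (z_B/z_A)^α = (227.0/76.0)^0.096 = (2.9868)^0.096 = 1.11076
Power-density ratio: P_B/P_A = (V_B/V_A)³ = (1.11076)³ = 1.37044

1.370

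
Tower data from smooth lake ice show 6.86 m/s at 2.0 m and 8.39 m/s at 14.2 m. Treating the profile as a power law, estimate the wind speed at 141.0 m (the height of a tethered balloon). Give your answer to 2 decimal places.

10.62 m/s

First find α: α = ln(V₂/V₁)/ln(z₂/z₁) = ln(8.39/6.86)/ln(14.2/2.0) = 0.20133/1.96009 = 0.1027
Extrapolate from 14.2 m to 141.0 m: V₃ = 8.39 × (141.0/14.2)^0.1027 = 8.39 × 1.2659 = 10.6209 m/s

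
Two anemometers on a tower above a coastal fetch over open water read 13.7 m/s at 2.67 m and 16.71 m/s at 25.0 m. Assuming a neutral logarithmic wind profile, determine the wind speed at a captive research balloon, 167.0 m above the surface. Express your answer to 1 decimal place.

Log law: V ∝ ln(z/z₀). From the pair, with r = V₁/V₂ = 0.81987,
ln z₀ = (ln z₁ − r·ln z₂)/(1 − r) = (0.9821 − 0.81987×3.2189)/0.18013 = -9.1987 → z₀ = 0.0001012 m
V₃ = V₁ · ln(z₃/z₀)/ln(z₁/z₀) = 13.7 × 14.3167/10.1808 = 19.2656 m/s

19.3 m/s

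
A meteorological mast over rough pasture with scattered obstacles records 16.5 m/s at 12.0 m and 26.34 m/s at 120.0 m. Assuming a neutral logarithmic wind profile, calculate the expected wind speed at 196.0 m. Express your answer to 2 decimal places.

28.44 m/s

Log law: V ∝ ln(z/z₀). From the pair, with r = V₁/V₂ = 0.62642,
ln z₀ = (ln z₁ − r·ln z₂)/(1 − r) = (2.4849 − 0.62642×4.7875)/0.37358 = -1.3761 → z₀ = 0.2526 m
V₃ = V₁ · ln(z₃/z₀)/ln(z₁/z₀) = 16.5 × 6.6543/3.8610 = 28.4367 m/s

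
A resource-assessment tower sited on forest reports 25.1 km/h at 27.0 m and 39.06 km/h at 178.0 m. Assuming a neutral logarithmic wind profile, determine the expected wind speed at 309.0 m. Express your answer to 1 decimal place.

43.1 km/h

Log law: V ∝ ln(z/z₀). From the pair, with r = V₁/V₂ = 0.64260,
ln z₀ = (ln z₁ − r·ln z₂)/(1 − r) = (3.2958 − 0.64260×5.1818)/0.35740 = -0.0951 → z₀ = 0.9093 m
V₃ = V₁ · ln(z₃/z₀)/ln(z₁/z₀) = 25.1 × 5.8284/3.3909 = 43.1427 km/h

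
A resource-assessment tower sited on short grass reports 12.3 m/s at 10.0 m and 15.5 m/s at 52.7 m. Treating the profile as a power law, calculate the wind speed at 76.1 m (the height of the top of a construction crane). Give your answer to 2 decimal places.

First find α: α = ln(V₂/V₁)/ln(z₂/z₁) = ln(15.5/12.3)/ln(52.7/10.0) = 0.23124/1.66203 = 0.1391
Extrapolate from 52.7 m to 76.1 m: V₃ = 15.5 × (76.1/52.7)^0.1391 = 15.5 × 1.0525 = 16.3130 m/s

16.31 m/s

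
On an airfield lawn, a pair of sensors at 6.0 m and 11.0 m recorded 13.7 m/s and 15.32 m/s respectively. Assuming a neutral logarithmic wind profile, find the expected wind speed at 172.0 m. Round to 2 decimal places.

22.67 m/s

Log law: V ∝ ln(z/z₀). From the pair, with r = V₁/V₂ = 0.89426,
ln z₀ = (ln z₁ − r·ln z₂)/(1 − r) = (1.7918 − 0.89426×2.3979)/0.10574 = -3.3342 → z₀ = 0.03564 m
V₃ = V₁ · ln(z₃/z₀)/ln(z₁/z₀) = 13.7 × 8.4817/5.1260 = 22.6688 m/s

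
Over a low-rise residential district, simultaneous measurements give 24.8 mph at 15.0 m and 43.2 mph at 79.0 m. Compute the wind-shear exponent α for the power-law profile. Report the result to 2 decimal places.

α ≈ 0.33

Power law: V₂/V₁ = (z₂/z₁)^α ⇒ α = ln(V₂/V₁) / ln(z₂/z₁)
α = ln(43.2/24.8) / ln(79.0/15.0) = ln(1.7419) / ln(5.2667)
  = 0.55500 / 1.66140 = 0.33405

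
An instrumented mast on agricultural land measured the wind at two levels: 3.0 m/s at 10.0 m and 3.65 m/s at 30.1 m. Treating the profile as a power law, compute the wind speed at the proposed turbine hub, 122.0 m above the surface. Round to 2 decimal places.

First find α: α = ln(V₂/V₁)/ln(z₂/z₁) = ln(3.65/3.0)/ln(30.1/10.0) = 0.19611/1.10194 = 0.1780
Extrapolate from 30.1 m to 122.0 m: V₃ = 3.65 × (122.0/30.1)^0.1780 = 3.65 × 1.2828 = 4.6823 m/s

4.68 m/s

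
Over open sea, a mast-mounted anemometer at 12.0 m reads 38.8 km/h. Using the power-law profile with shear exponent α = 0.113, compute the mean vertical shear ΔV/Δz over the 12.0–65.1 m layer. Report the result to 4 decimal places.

Power law: V₂ = V₁ · (z₂/z₁)^α = 38.8 × (5.4250)^0.113 = 46.9698 km/h
ΔV/Δz = (46.9698 − 38.8)/(65.1 − 12.0) = 8.1698/53.1000 = 0.15386 km/h/m

0.1539 km/h/m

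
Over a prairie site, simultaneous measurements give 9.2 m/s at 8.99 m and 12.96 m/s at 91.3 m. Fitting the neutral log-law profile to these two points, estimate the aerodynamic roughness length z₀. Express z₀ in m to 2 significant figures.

Log law: V(z) ∝ ln(z/z₀). With r = V₁/V₂ = 9.2/12.96 = 0.70988,
r · ln(z₂/z₀) = ln(z₁/z₀) ⇒ ln z₀ = (ln z₁ − r·ln z₂)/(1 − r)
ln z₀ = (2.19611 − 0.70988×4.51415) / 0.29012 = -3.4757
z₀ = exp(-3.4757) = 0.03094 m

z₀ ≈ 0.031 m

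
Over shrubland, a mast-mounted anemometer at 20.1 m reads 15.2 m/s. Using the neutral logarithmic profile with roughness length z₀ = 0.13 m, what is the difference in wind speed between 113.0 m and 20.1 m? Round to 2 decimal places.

Log law: V₂ = V₁ · ln(z₂/z₀)/ln(z₁/z₀) = 15.2 × 6.7676/5.0409 = 20.4064 m/s
ΔV = 20.4064 − 15.2 = 5.2064 m/s

5.21 m/s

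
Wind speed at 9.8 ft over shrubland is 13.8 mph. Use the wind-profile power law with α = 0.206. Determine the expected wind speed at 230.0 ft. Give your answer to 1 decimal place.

26.4 mph

Power-law profile: V₂ = V₁ · (z₂/z₁)^α
V₂ = 13.8 × (230.0/9.8)^0.206 = 13.8 × (23.4694)^0.206
    = 13.8 × 1.9157 = 26.4364 mph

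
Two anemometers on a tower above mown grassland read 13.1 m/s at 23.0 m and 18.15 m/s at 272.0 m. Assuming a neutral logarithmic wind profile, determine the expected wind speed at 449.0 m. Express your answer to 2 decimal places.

19.17 m/s

Log law: V ∝ ln(z/z₀). From the pair, with r = V₁/V₂ = 0.72176,
ln z₀ = (ln z₁ − r·ln z₂)/(1 − r) = (3.1355 − 0.72176×5.6058)/0.27824 = -3.2726 → z₀ = 0.03791 m
V₃ = V₁ · ln(z₃/z₀)/ln(z₁/z₀) = 13.1 × 9.3797/6.4081 = 19.1746 m/s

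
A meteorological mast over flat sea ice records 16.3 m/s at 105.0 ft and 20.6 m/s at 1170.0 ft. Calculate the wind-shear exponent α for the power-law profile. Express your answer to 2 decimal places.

Power law: V₂/V₁ = (z₂/z₁)^α ⇒ α = ln(V₂/V₁) / ln(z₂/z₁)
α = ln(20.6/16.3) / ln(1170.0/105.0) = ln(1.2638) / ln(11.1429)
  = 0.23413 / 2.41080 = 0.09712

α ≈ 0.10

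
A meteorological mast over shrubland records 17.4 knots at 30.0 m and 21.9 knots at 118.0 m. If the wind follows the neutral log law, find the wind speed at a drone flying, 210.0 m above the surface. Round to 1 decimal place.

Log law: V ∝ ln(z/z₀). From the pair, with r = V₁/V₂ = 0.79452,
ln z₀ = (ln z₁ − r·ln z₂)/(1 − r) = (3.4012 − 0.79452×4.7707)/0.20548 = -1.8942 → z₀ = 0.1504 m
V₃ = V₁ · ln(z₃/z₀)/ln(z₁/z₀) = 17.4 × 7.2413/5.2954 = 23.7941 knots

23.8 knots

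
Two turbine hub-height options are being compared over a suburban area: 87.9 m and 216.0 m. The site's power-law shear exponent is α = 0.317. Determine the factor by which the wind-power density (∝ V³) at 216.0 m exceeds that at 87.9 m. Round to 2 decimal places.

Speed ratio: V_B/V_A = (z_B/z_A)^α = (216.0/87.9)^0.317 = (2.4573)^0.317 = 1.32977
Power-density ratio: P_B/P_A = (V_B/V_A)³ = (1.32977)³ = 2.35143

2.35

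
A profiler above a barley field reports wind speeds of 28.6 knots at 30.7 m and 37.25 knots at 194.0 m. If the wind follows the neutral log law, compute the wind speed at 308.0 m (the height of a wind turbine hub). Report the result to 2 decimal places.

Log law: V ∝ ln(z/z₀). From the pair, with r = V₁/V₂ = 0.76779,
ln z₀ = (ln z₁ − r·ln z₂)/(1 − r) = (3.4243 − 0.76779×5.2679)/0.23221 = -2.6713 → z₀ = 0.06916 m
V₃ = V₁ · ln(z₃/z₀)/ln(z₁/z₀) = 28.6 × 8.4014/6.0956 = 39.4188 knots

39.42 knots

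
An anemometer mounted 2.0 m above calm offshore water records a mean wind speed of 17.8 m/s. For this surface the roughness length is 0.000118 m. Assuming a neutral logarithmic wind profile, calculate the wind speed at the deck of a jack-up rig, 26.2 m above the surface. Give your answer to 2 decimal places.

22.50 m/s

Log law: V(z) ∝ ln(z/z₀), so V₂/V₁ = ln(z₂/z₀) / ln(z₁/z₀).
ln(26.2/0.000118) = 12.3106, ln(2.0/0.000118) = 9.7380
V₂ = 17.8 × 12.3106/9.7380 = 17.8 × 1.2642 = 22.5025 m/s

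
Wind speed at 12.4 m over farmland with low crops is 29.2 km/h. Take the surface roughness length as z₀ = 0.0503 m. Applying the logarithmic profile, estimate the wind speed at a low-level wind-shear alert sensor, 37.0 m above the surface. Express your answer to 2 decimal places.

Log law: V(z) ∝ ln(z/z₀), so V₂/V₁ = ln(z₂/z₀) / ln(z₁/z₀).
ln(37.0/0.0503) = 6.6007, ln(12.4/0.0503) = 5.5074
V₂ = 29.2 × 6.6007/5.5074 = 29.2 × 1.1985 = 34.9962 km/h

35.00 km/h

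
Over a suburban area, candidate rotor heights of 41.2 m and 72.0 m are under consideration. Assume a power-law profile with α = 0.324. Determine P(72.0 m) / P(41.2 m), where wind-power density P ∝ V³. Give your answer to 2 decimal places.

1.72

Speed ratio: V_B/V_A = (z_B/z_A)^α = (72.0/41.2)^0.324 = (1.7476)^0.324 = 1.19825
Power-density ratio: P_B/P_A = (V_B/V_A)³ = (1.19825)³ = 1.72047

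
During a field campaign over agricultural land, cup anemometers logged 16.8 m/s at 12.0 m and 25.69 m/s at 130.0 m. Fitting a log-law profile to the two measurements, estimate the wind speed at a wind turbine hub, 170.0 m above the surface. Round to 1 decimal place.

Log law: V ∝ ln(z/z₀). From the pair, with r = V₁/V₂ = 0.65395,
ln z₀ = (ln z₁ − r·ln z₂)/(1 − r) = (2.4849 − 0.65395×4.8675)/0.34605 = -2.0177 → z₀ = 0.1330 m
V₃ = V₁ · ln(z₃/z₀)/ln(z₁/z₀) = 16.8 × 7.1535/4.5026 = 26.6909 m/s

26.7 m/s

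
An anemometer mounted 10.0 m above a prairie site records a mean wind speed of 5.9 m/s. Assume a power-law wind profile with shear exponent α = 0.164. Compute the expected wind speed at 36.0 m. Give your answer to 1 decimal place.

Power-law profile: V₂ = V₁ · (z₂/z₁)^α
V₂ = 5.9 × (36.0/10.0)^0.164 = 5.9 × (3.6000)^0.164
    = 5.9 × 1.2338 = 7.2792 m/s

7.3 m/s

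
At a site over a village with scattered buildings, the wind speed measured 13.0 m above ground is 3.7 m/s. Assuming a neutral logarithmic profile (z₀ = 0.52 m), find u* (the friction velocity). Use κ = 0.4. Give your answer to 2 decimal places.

Log law: V(z) = (u*/κ) · ln(z/z₀) ⇒ u* = κ · V / ln(z/z₀)
u* = 0.4 × 3.7 / ln(13.0/0.52) = 0.4 × 3.7 / 3.2189
   = 1.4800 / 3.2189 = 0.4598 m/s

u* ≈ 0.46 m/s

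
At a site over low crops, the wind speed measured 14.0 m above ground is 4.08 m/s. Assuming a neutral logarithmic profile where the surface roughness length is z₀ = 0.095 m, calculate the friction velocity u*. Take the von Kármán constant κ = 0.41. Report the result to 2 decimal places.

u* ≈ 0.34 m/s

Log law: V(z) = (u*/κ) · ln(z/z₀) ⇒ u* = κ · V / ln(z/z₀)
u* = 0.41 × 4.08 / ln(14.0/0.095) = 0.41 × 4.08 / 4.9929
   = 1.6728 / 4.9929 = 0.3350 m/s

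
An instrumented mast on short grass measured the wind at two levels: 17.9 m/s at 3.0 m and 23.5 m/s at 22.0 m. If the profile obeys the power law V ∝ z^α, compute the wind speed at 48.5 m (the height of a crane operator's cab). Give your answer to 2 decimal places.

26.18 m/s

First find α: α = ln(V₂/V₁)/ln(z₂/z₁) = ln(23.5/17.9)/ln(22.0/3.0) = 0.27220/1.99243 = 0.1366
Extrapolate from 22.0 m to 48.5 m: V₃ = 23.5 × (48.5/22.0)^0.1366 = 23.5 × 1.1140 = 26.1801 m/s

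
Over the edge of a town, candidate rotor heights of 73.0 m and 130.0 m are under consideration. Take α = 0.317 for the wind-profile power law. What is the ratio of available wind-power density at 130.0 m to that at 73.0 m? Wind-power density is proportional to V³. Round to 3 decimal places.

Speed ratio: V_B/V_A = (z_B/z_A)^α = (130.0/73.0)^0.317 = (1.7808)^0.317 = 1.20073
Power-density ratio: P_B/P_A = (V_B/V_A)³ = (1.20073)³ = 1.73117

1.731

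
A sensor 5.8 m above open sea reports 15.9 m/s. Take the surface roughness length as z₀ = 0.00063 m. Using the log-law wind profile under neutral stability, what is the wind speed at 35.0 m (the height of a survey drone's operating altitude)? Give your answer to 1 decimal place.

Log law: V(z) ∝ ln(z/z₀), so V₂/V₁ = ln(z₂/z₀) / ln(z₁/z₀).
ln(35.0/0.00063) = 10.9251, ln(5.8/0.00063) = 9.1276
V₂ = 15.9 × 10.9251/9.1276 = 15.9 × 1.1969 = 19.0312 m/s

19.0 m/s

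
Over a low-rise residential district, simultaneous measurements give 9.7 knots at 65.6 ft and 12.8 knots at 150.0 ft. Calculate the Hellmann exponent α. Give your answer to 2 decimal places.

α ≈ 0.34

Power law: V₂/V₁ = (z₂/z₁)^α ⇒ α = ln(V₂/V₁) / ln(z₂/z₁)
α = ln(12.8/9.7) / ln(150.0/65.6) = ln(1.3196) / ln(2.2866)
  = 0.27732 / 0.82706 = 0.33531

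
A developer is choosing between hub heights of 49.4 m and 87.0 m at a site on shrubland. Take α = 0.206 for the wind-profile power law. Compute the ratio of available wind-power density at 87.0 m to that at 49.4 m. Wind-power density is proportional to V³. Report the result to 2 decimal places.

1.42

Speed ratio: V_B/V_A = (z_B/z_A)^α = (87.0/49.4)^0.206 = (1.7611)^0.206 = 1.12366
Power-density ratio: P_B/P_A = (V_B/V_A)³ = (1.12366)³ = 1.41873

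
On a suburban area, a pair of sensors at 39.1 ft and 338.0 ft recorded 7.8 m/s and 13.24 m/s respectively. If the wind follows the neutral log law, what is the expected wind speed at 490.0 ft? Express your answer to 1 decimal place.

14.2 m/s

Log law: V ∝ ln(z/z₀). From the pair, with r = V₁/V₂ = 0.58912,
ln z₀ = (ln z₁ − r·ln z₂)/(1 − r) = (3.6661 − 0.58912×5.8230)/0.41088 = 0.5735 → z₀ = 1.774 ft
V₃ = V₁ · ln(z₃/z₀)/ln(z₁/z₀) = 7.8 × 5.6209/3.0926 = 14.1766 m/s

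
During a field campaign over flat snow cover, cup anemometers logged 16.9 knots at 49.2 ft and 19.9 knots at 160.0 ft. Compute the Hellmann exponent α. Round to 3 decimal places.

α ≈ 0.139

Power law: V₂/V₁ = (z₂/z₁)^α ⇒ α = ln(V₂/V₁) / ln(z₂/z₁)
α = ln(19.9/16.9) / ln(160.0/49.2) = ln(1.1775) / ln(3.2520)
  = 0.16341 / 1.17928 = 0.13856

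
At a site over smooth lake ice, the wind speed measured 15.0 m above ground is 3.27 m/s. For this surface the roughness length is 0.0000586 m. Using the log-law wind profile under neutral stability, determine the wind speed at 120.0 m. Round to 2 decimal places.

3.82 m/s

Log law: V(z) ∝ ln(z/z₀), so V₂/V₁ = ln(z₂/z₀) / ln(z₁/z₀).
ln(120.0/0.0000586) = 14.5323, ln(15.0/0.0000586) = 12.4528
V₂ = 3.27 × 14.5323/12.4528 = 3.27 × 1.1670 = 3.8160 m/s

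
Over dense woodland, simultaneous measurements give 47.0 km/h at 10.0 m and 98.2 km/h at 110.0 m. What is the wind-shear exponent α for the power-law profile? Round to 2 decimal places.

α ≈ 0.31

Power law: V₂/V₁ = (z₂/z₁)^α ⇒ α = ln(V₂/V₁) / ln(z₂/z₁)
α = ln(98.2/47.0) / ln(110.0/10.0) = ln(2.0894) / ln(11.0000)
  = 0.73686 / 2.39790 = 0.30729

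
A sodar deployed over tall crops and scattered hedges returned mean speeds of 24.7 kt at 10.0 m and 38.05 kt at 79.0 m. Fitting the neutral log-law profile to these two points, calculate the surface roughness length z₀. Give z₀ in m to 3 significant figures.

z₀ ≈ 0.218 m

Log law: V(z) ∝ ln(z/z₀). With r = V₁/V₂ = 24.7/38.05 = 0.64915,
r · ln(z₂/z₀) = ln(z₁/z₀) ⇒ ln z₀ = (ln z₁ − r·ln z₂)/(1 − r)
ln z₀ = (2.30259 − 0.64915×4.36945) / 0.35085 = -1.5215
z₀ = exp(-1.5215) = 0.2184 m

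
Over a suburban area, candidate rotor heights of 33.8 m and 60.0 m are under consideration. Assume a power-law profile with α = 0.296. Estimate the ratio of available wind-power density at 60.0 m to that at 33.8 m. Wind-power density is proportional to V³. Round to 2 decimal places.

1.66

Speed ratio: V_B/V_A = (z_B/z_A)^α = (60.0/33.8)^0.296 = (1.7751)^0.296 = 1.18515
Power-density ratio: P_B/P_A = (V_B/V_A)³ = (1.18515)³ = 1.66464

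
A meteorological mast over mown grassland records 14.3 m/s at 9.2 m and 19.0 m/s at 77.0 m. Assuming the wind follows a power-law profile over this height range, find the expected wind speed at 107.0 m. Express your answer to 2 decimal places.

First find α: α = ln(V₂/V₁)/ln(z₂/z₁) = ln(19.0/14.3)/ln(77.0/9.2) = 0.28418/2.12460 = 0.1338
Extrapolate from 77.0 m to 107.0 m: V₃ = 19.0 × (107.0/77.0)^0.1338 = 19.0 × 1.0450 = 19.8548 m/s

19.85 m/s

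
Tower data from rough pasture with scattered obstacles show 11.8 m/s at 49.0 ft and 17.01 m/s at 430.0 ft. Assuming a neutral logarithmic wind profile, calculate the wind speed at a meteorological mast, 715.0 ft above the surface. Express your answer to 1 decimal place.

Log law: V ∝ ln(z/z₀). From the pair, with r = V₁/V₂ = 0.69371,
ln z₀ = (ln z₁ − r·ln z₂)/(1 − r) = (3.8918 − 0.69371×6.0638)/0.30629 = -1.0274 → z₀ = 0.3579 ft
V₃ = V₁ · ln(z₃/z₀)/ln(z₁/z₀) = 11.8 × 7.5997/4.9192 = 18.2298 m/s

18.2 m/s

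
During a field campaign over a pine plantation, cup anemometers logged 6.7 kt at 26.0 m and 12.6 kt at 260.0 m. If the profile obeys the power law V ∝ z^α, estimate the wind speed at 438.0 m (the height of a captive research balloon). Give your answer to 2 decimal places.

First find α: α = ln(V₂/V₁)/ln(z₂/z₁) = ln(12.6/6.7)/ln(260.0/26.0) = 0.63159/2.30259 = 0.2743
Extrapolate from 260.0 m to 438.0 m: V₃ = 12.6 × (438.0/260.0)^0.2743 = 12.6 × 1.1538 = 14.5378 kt

14.54 kt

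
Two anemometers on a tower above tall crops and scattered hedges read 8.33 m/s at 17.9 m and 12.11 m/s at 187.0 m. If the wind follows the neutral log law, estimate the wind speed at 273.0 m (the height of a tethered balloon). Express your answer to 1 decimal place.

Log law: V ∝ ln(z/z₀). From the pair, with r = V₁/V₂ = 0.68786,
ln z₀ = (ln z₁ − r·ln z₂)/(1 − r) = (2.8848 − 0.68786×5.2311)/0.31214 = -2.2858 → z₀ = 0.1017 m
V₃ = V₁ · ln(z₃/z₀)/ln(z₁/z₀) = 8.33 × 7.8952/5.1706 = 12.7196 m/s

12.7 m/s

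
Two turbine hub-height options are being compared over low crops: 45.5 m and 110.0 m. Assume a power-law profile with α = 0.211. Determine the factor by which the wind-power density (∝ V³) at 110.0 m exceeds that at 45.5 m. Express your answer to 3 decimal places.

1.749

Speed ratio: V_B/V_A = (z_B/z_A)^α = (110.0/45.5)^0.211 = (2.4176)^0.211 = 1.20474
Power-density ratio: P_B/P_A = (V_B/V_A)³ = (1.20474)³ = 1.74856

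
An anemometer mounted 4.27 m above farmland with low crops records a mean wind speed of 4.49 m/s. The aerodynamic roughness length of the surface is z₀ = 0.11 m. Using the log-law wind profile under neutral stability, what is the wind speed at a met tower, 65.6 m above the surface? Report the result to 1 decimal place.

Log law: V(z) ∝ ln(z/z₀), so V₂/V₁ = ln(z₂/z₀) / ln(z₁/z₀).
ln(65.6/0.11) = 6.3909, ln(4.27/0.11) = 3.6589
V₂ = 4.49 × 6.3909/3.6589 = 4.49 × 1.7467 = 7.8425 m/s

7.8 m/s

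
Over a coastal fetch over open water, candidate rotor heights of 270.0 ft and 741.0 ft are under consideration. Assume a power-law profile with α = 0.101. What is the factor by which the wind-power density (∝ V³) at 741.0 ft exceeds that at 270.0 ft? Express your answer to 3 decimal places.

1.358

Speed ratio: V_B/V_A = (z_B/z_A)^α = (741.0/270.0)^0.101 = (2.7444)^0.101 = 1.10735
Power-density ratio: P_B/P_A = (V_B/V_A)³ = (1.10735)³ = 1.35785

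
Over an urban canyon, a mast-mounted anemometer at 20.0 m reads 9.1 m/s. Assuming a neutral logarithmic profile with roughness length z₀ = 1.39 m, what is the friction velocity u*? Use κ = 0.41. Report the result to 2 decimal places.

Log law: V(z) = (u*/κ) · ln(z/z₀) ⇒ u* = κ · V / ln(z/z₀)
u* = 0.41 × 9.1 / ln(20.0/1.39) = 0.41 × 9.1 / 2.6664
   = 3.7310 / 2.6664 = 1.3992 m/s

u* ≈ 1.40 m/s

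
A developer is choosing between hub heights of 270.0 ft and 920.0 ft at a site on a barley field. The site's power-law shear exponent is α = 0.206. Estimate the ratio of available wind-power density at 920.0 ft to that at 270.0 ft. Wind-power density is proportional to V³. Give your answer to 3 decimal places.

2.133

Speed ratio: V_B/V_A = (z_B/z_A)^α = (920.0/270.0)^0.206 = (3.4074)^0.206 = 1.28730
Power-density ratio: P_B/P_A = (V_B/V_A)³ = (1.28730)³ = 2.13323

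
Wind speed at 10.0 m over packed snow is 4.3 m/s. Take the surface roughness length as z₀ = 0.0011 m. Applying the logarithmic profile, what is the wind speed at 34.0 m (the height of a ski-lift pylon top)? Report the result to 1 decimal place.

4.9 m/s

Log law: V(z) ∝ ln(z/z₀), so V₂/V₁ = ln(z₂/z₀) / ln(z₁/z₀).
ln(34.0/0.0011) = 10.3388, ln(10.0/0.0011) = 9.1150
V₂ = 4.3 × 10.3388/9.1150 = 4.3 × 1.1343 = 4.8773 m/s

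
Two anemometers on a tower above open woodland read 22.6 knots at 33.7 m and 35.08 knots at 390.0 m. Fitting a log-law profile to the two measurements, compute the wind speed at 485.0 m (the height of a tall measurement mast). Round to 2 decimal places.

Log law: V ∝ ln(z/z₀). From the pair, with r = V₁/V₂ = 0.64424,
ln z₀ = (ln z₁ − r·ln z₂)/(1 − r) = (3.5175 − 0.64424×5.9661)/0.35576 = -0.9168 → z₀ = 0.3998 m
V₃ = V₁ · ln(z₃/z₀)/ln(z₁/z₀) = 22.6 × 7.1009/4.4343 = 36.1911 knots

36.19 knots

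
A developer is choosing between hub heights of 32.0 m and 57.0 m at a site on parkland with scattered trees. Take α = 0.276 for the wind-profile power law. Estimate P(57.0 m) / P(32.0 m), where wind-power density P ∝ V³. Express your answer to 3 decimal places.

Speed ratio: V_B/V_A = (z_B/z_A)^α = (57.0/32.0)^0.276 = (1.7812)^0.276 = 1.17274
Power-density ratio: P_B/P_A = (V_B/V_A)³ = (1.17274)³ = 1.61287

1.613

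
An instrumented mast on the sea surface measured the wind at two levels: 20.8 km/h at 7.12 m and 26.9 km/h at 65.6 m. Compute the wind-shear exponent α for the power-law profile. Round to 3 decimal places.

α ≈ 0.116

Power law: V₂/V₁ = (z₂/z₁)^α ⇒ α = ln(V₂/V₁) / ln(z₂/z₁)
α = ln(26.9/20.8) / ln(65.6/7.12) = ln(1.2933) / ln(9.2135)
  = 0.25717 / 2.22067 = 0.11581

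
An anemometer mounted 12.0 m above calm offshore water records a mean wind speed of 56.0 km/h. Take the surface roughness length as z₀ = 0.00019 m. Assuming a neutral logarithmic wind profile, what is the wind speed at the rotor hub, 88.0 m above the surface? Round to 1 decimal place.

66.1 km/h

Log law: V(z) ∝ ln(z/z₀), so V₂/V₁ = ln(z₂/z₀) / ln(z₁/z₀).
ln(88.0/0.00019) = 13.0458, ln(12.0/0.00019) = 11.0534
V₂ = 56.0 × 13.0458/11.0534 = 56.0 × 1.1803 = 66.0943 km/h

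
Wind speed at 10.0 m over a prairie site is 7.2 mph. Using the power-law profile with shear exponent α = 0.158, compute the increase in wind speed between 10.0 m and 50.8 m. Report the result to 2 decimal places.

Power law: V₂ = V₁ · (z₂/z₁)^α = 7.2 × (5.0800)^0.158 = 9.3081 mph
ΔV = 9.3081 − 7.2 = 2.1081 mph

2.11 mph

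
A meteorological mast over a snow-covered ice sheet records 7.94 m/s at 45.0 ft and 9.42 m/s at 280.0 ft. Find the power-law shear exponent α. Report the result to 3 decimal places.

α ≈ 0.093

Power law: V₂/V₁ = (z₂/z₁)^α ⇒ α = ln(V₂/V₁) / ln(z₂/z₁)
α = ln(9.42/7.94) / ln(280.0/45.0) = ln(1.1864) / ln(6.2222)
  = 0.17092 / 1.82813 = 0.09350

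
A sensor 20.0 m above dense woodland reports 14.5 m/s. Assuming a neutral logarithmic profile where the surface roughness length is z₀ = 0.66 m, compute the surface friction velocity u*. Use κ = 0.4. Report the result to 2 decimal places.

u* ≈ 1.70 m/s

Log law: V(z) = (u*/κ) · ln(z/z₀) ⇒ u* = κ · V / ln(z/z₀)
u* = 0.4 × 14.5 / ln(20.0/0.66) = 0.4 × 14.5 / 3.4112
   = 5.8000 / 3.4112 = 1.7003 m/s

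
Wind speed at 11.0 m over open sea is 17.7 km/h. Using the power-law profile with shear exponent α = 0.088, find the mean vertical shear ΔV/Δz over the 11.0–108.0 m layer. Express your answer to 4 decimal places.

0.0406 km/h/m

Power law: V₂ = V₁ · (z₂/z₁)^α = 17.7 × (9.8182)^0.088 = 21.6407 km/h
ΔV/Δz = (21.6407 − 17.7)/(108.0 − 11.0) = 3.9407/97.0000 = 0.04063 km/h/m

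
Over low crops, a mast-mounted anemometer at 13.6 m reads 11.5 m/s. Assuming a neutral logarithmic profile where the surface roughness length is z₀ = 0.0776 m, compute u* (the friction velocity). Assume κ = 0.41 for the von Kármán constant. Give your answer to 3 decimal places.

Log law: V(z) = (u*/κ) · ln(z/z₀) ⇒ u* = κ · V / ln(z/z₀)
u* = 0.41 × 11.5 / ln(13.6/0.0776) = 0.41 × 11.5 / 5.1663
   = 4.7150 / 5.1663 = 0.9127 m/s

u* ≈ 0.913 m/s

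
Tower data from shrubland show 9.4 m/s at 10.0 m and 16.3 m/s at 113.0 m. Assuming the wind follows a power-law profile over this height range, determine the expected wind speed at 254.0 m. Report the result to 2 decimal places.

First find α: α = ln(V₂/V₁)/ln(z₂/z₁) = ln(16.3/9.4)/ln(113.0/10.0) = 0.55046/2.42480 = 0.2270
Extrapolate from 113.0 m to 254.0 m: V₃ = 16.3 × (254.0/113.0)^0.2270 = 16.3 × 1.2019 = 19.5902 m/s

19.59 m/s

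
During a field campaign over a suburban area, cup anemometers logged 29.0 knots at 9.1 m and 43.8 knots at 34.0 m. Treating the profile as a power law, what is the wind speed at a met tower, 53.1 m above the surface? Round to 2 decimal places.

First find α: α = ln(V₂/V₁)/ln(z₂/z₁) = ln(43.8/29.0)/ln(34.0/9.1) = 0.41234/1.31809 = 0.3128
Extrapolate from 34.0 m to 53.1 m: V₃ = 43.8 × (53.1/34.0)^0.3128 = 43.8 × 1.1497 = 50.3551 knots

50.36 knots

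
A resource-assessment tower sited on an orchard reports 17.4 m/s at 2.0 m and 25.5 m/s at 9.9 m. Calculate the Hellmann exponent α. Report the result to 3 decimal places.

Power law: V₂/V₁ = (z₂/z₁)^α ⇒ α = ln(V₂/V₁) / ln(z₂/z₁)
α = ln(25.5/17.4) / ln(9.9/2.0) = ln(1.4655) / ln(4.9500)
  = 0.38221 / 1.59939 = 0.23897

α ≈ 0.239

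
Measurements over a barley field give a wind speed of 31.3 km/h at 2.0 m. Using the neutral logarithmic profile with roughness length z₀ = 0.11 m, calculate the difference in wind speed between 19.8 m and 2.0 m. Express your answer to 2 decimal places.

24.74 km/h

Log law: V₂ = V₁ · ln(z₂/z₀)/ln(z₁/z₀) = 31.3 × 5.1930/2.9004 = 56.0400 km/h
ΔV = 56.0400 − 31.3 = 24.7400 km/h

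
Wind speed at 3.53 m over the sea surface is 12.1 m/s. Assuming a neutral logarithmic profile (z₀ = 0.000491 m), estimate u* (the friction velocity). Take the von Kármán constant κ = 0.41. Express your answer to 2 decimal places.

u* ≈ 0.56 m/s

Log law: V(z) = (u*/κ) · ln(z/z₀) ⇒ u* = κ · V / ln(z/z₀)
u* = 0.41 × 12.1 / ln(3.53/0.000491) = 0.41 × 12.1 / 8.8804
   = 4.9610 / 8.8804 = 0.5586 m/s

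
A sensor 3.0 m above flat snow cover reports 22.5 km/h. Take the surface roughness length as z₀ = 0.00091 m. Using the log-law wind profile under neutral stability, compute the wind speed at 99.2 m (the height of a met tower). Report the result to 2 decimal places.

Log law: V(z) ∝ ln(z/z₀), so V₂/V₁ = ln(z₂/z₀) / ln(z₁/z₀).
ln(99.2/0.00091) = 11.5992, ln(3.0/0.00091) = 8.1007
V₂ = 22.5 × 11.5992/8.1007 = 22.5 × 1.4319 = 32.2173 km/h

32.22 km/h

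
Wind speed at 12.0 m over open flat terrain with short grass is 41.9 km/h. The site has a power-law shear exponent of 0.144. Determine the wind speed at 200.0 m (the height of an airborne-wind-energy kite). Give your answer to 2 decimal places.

62.83 km/h

Power-law profile: V₂ = V₁ · (z₂/z₁)^α
V₂ = 41.9 × (200.0/12.0)^0.144 = 41.9 × (16.6667)^0.144
    = 41.9 × 1.4995 = 62.8290 km/h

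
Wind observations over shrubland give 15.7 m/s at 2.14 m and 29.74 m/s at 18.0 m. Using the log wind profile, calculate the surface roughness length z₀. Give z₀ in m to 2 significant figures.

z₀ ≈ 0.20 m

Log law: V(z) ∝ ln(z/z₀). With r = V₁/V₂ = 15.7/29.74 = 0.52791,
r · ln(z₂/z₀) = ln(z₁/z₀) ⇒ ln z₀ = (ln z₁ − r·ln z₂)/(1 − r)
ln z₀ = (0.76081 − 0.52791×2.89037) / 0.47209 = -1.6205
z₀ = exp(-1.6205) = 0.1978 m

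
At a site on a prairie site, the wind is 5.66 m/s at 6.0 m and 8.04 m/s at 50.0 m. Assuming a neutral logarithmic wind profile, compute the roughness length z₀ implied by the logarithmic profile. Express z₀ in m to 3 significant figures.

z₀ ≈ 0.0388 m

Log law: V(z) ∝ ln(z/z₀). With r = V₁/V₂ = 5.66/8.04 = 0.70398,
r · ln(z₂/z₀) = ln(z₁/z₀) ⇒ ln z₀ = (ln z₁ − r·ln z₂)/(1 − r)
ln z₀ = (1.79176 − 0.70398×3.91202) / 0.29602 = -3.2505
z₀ = exp(-3.2505) = 0.03875 m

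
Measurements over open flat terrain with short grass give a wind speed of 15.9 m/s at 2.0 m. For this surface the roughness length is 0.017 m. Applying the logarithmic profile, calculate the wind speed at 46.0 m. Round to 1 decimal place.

Log law: V(z) ∝ ln(z/z₀), so V₂/V₁ = ln(z₂/z₀) / ln(z₁/z₀).
ln(46.0/0.017) = 7.9032, ln(2.0/0.017) = 4.7677
V₂ = 15.9 × 7.9032/4.7677 = 15.9 × 1.6577 = 26.3567 m/s

26.4 m/s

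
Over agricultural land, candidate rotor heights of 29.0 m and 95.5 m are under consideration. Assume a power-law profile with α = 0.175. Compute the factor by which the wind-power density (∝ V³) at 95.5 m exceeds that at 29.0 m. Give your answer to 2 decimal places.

1.87

Speed ratio: V_B/V_A = (z_B/z_A)^α = (95.5/29.0)^0.175 = (3.2931)^0.175 = 1.23192
Power-density ratio: P_B/P_A = (V_B/V_A)³ = (1.23192)³ = 1.86957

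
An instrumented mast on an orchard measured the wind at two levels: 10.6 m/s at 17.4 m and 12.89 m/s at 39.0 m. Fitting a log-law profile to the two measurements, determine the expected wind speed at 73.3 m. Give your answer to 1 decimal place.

Log law: V ∝ ln(z/z₀). From the pair, with r = V₁/V₂ = 0.82234,
ln z₀ = (ln z₁ − r·ln z₂)/(1 − r) = (2.8565 − 0.82234×3.6636)/0.17766 = -0.8794 → z₀ = 0.4150 m
V₃ = V₁ · ln(z₃/z₀)/ln(z₁/z₀) = 10.6 × 5.1740/3.7359 = 14.6804 m/s

14.7 m/s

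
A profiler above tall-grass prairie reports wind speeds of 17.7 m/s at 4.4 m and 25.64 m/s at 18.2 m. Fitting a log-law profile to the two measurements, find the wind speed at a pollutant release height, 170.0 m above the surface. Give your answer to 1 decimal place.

Log law: V ∝ ln(z/z₀). From the pair, with r = V₁/V₂ = 0.69033,
ln z₀ = (ln z₁ − r·ln z₂)/(1 − r) = (1.4816 − 0.69033×2.9014)/0.30967 = -1.6835 → z₀ = 0.1857 m
V₃ = V₁ · ln(z₃/z₀)/ln(z₁/z₀) = 17.7 × 6.8193/3.1651 = 38.1352 m/s

38.1 m/s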